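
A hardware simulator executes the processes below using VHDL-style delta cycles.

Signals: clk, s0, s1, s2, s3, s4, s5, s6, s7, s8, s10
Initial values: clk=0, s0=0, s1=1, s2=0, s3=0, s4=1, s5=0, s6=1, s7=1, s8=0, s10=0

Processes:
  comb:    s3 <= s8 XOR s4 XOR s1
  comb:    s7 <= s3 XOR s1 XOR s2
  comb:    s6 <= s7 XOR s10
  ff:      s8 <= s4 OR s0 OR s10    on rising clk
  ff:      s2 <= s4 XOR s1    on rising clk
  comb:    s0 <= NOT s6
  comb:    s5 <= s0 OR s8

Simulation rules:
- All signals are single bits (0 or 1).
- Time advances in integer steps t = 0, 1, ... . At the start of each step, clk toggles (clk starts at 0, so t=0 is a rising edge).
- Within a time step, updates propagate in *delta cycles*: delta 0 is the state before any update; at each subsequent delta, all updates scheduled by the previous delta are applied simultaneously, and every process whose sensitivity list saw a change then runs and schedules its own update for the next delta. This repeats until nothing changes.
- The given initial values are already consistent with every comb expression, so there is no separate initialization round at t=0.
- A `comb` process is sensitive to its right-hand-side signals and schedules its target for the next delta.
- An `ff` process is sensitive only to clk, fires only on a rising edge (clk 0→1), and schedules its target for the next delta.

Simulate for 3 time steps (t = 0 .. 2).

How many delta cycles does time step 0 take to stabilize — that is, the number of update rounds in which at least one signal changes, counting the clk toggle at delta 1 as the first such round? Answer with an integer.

[bits: s2,s4,s6,s10,clk,s0,s1,s3,s8,s5,s7]
t=0: Δ0=01100010001 Δ1=01101010001 Δ2=01101010101 Δ3=01101011111 Δ4=01101011110 Δ5=01001011110 Δ6=01001111110 | 6Δ
t=1: Δ0=01001111110 Δ1=01000111110 | 1Δ
t=2: Δ0=01000111110 Δ1=01001111110 | 1Δ

6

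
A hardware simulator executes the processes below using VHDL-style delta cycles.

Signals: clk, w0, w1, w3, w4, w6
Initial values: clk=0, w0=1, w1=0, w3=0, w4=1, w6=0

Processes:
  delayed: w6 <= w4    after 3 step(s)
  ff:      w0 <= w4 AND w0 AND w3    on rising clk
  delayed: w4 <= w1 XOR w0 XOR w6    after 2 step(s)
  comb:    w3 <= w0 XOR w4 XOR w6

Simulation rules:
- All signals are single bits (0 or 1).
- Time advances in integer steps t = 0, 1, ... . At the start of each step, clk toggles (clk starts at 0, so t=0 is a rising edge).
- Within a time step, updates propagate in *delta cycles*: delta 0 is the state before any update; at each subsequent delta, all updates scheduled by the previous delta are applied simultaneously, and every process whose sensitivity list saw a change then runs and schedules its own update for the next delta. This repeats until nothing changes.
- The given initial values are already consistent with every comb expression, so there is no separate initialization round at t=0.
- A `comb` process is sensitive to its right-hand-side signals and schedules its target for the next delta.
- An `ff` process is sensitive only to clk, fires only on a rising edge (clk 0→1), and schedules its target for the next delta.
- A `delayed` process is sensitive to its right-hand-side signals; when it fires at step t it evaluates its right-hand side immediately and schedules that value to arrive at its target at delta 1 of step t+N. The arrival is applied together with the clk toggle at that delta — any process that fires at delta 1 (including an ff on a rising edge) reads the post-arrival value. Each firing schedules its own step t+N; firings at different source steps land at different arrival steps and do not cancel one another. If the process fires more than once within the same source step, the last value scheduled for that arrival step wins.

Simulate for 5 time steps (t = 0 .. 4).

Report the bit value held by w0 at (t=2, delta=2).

t0.Δ0 w1=0 w4=1 w6=0 w3=0 w0=1 clk=0
t0.Δ1 w1=0 w4=1 w6=0 w3=0 w0=1 clk=1
t0.Δ2 w1=0 w4=1 w6=0 w3=0 w0=0 clk=1
t0.Δ3 w1=0 w4=1 w6=0 w3=1 w0=0 clk=1
t1.Δ0 w1=0 w4=1 w6=0 w3=1 w0=0 clk=1
t1.Δ1 w1=0 w4=1 w6=0 w3=1 w0=0 clk=0
t2.Δ0 w1=0 w4=1 w6=0 w3=1 w0=0 clk=0
t2.Δ1 w1=0 w4=0 w6=0 w3=1 w0=0 clk=1
t2.Δ2 w1=0 w4=0 w6=0 w3=0 w0=0 clk=1
t3.Δ0 w1=0 w4=0 w6=0 w3=0 w0=0 clk=1
t3.Δ1 w1=0 w4=0 w6=0 w3=0 w0=0 clk=0
t4.Δ0 w1=0 w4=0 w6=0 w3=0 w0=0 clk=0
t4.Δ1 w1=0 w4=0 w6=0 w3=0 w0=0 clk=1

0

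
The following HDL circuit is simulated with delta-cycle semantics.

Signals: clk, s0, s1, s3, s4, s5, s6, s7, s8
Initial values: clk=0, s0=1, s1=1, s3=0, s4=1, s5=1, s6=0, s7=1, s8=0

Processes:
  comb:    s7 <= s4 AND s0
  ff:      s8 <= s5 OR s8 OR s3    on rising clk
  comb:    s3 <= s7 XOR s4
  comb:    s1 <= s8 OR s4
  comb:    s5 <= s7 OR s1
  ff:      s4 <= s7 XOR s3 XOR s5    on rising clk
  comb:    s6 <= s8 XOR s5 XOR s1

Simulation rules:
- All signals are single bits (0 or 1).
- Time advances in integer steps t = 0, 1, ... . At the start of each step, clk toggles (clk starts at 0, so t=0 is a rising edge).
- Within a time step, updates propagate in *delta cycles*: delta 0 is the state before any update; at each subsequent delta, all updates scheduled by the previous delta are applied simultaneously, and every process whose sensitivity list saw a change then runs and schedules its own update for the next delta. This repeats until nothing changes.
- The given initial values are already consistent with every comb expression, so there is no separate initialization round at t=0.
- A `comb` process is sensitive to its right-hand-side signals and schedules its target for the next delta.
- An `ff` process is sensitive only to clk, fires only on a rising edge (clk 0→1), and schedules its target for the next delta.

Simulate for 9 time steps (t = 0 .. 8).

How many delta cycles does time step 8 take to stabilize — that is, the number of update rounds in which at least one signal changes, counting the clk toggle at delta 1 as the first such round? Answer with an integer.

4

t0.Δ0 s7=1 s0=1 s1=1 s6=0 s5=1 s3=0 clk=0 s4=1 s8=0
t0.Δ1 s7=1 s0=1 s1=1 s6=0 s5=1 s3=0 clk=1 s4=1 s8=0
t0.Δ2 s7=1 s0=1 s1=1 s6=0 s5=1 s3=0 clk=1 s4=0 s8=1
t0.Δ3 s7=0 s0=1 s1=1 s6=1 s5=1 s3=1 clk=1 s4=0 s8=1
t0.Δ4 s7=0 s0=1 s1=1 s6=1 s5=1 s3=0 clk=1 s4=0 s8=1
t1.Δ0 s7=0 s0=1 s1=1 s6=1 s5=1 s3=0 clk=1 s4=0 s8=1
t1.Δ1 s7=0 s0=1 s1=1 s6=1 s5=1 s3=0 clk=0 s4=0 s8=1
t2.Δ0 s7=0 s0=1 s1=1 s6=1 s5=1 s3=0 clk=0 s4=0 s8=1
t2.Δ1 s7=0 s0=1 s1=1 s6=1 s5=1 s3=0 clk=1 s4=0 s8=1
t2.Δ2 s7=0 s0=1 s1=1 s6=1 s5=1 s3=0 clk=1 s4=1 s8=1
t2.Δ3 s7=1 s0=1 s1=1 s6=1 s5=1 s3=1 clk=1 s4=1 s8=1
t2.Δ4 s7=1 s0=1 s1=1 s6=1 s5=1 s3=0 clk=1 s4=1 s8=1
t3.Δ0 s7=1 s0=1 s1=1 s6=1 s5=1 s3=0 clk=1 s4=1 s8=1
t3.Δ1 s7=1 s0=1 s1=1 s6=1 s5=1 s3=0 clk=0 s4=1 s8=1
t4.Δ0 s7=1 s0=1 s1=1 s6=1 s5=1 s3=0 clk=0 s4=1 s8=1
t4.Δ1 s7=1 s0=1 s1=1 s6=1 s5=1 s3=0 clk=1 s4=1 s8=1
t4.Δ2 s7=1 s0=1 s1=1 s6=1 s5=1 s3=0 clk=1 s4=0 s8=1
t4.Δ3 s7=0 s0=1 s1=1 s6=1 s5=1 s3=1 clk=1 s4=0 s8=1
t4.Δ4 s7=0 s0=1 s1=1 s6=1 s5=1 s3=0 clk=1 s4=0 s8=1
t5.Δ0 s7=0 s0=1 s1=1 s6=1 s5=1 s3=0 clk=1 s4=0 s8=1
t5.Δ1 s7=0 s0=1 s1=1 s6=1 s5=1 s3=0 clk=0 s4=0 s8=1
t6.Δ0 s7=0 s0=1 s1=1 s6=1 s5=1 s3=0 clk=0 s4=0 s8=1
t6.Δ1 s7=0 s0=1 s1=1 s6=1 s5=1 s3=0 clk=1 s4=0 s8=1
t6.Δ2 s7=0 s0=1 s1=1 s6=1 s5=1 s3=0 clk=1 s4=1 s8=1
t6.Δ3 s7=1 s0=1 s1=1 s6=1 s5=1 s3=1 clk=1 s4=1 s8=1
t6.Δ4 s7=1 s0=1 s1=1 s6=1 s5=1 s3=0 clk=1 s4=1 s8=1
t7.Δ0 s7=1 s0=1 s1=1 s6=1 s5=1 s3=0 clk=1 s4=1 s8=1
t7.Δ1 s7=1 s0=1 s1=1 s6=1 s5=1 s3=0 clk=0 s4=1 s8=1
t8.Δ0 s7=1 s0=1 s1=1 s6=1 s5=1 s3=0 clk=0 s4=1 s8=1
t8.Δ1 s7=1 s0=1 s1=1 s6=1 s5=1 s3=0 clk=1 s4=1 s8=1
t8.Δ2 s7=1 s0=1 s1=1 s6=1 s5=1 s3=0 clk=1 s4=0 s8=1
t8.Δ3 s7=0 s0=1 s1=1 s6=1 s5=1 s3=1 clk=1 s4=0 s8=1
t8.Δ4 s7=0 s0=1 s1=1 s6=1 s5=1 s3=0 clk=1 s4=0 s8=1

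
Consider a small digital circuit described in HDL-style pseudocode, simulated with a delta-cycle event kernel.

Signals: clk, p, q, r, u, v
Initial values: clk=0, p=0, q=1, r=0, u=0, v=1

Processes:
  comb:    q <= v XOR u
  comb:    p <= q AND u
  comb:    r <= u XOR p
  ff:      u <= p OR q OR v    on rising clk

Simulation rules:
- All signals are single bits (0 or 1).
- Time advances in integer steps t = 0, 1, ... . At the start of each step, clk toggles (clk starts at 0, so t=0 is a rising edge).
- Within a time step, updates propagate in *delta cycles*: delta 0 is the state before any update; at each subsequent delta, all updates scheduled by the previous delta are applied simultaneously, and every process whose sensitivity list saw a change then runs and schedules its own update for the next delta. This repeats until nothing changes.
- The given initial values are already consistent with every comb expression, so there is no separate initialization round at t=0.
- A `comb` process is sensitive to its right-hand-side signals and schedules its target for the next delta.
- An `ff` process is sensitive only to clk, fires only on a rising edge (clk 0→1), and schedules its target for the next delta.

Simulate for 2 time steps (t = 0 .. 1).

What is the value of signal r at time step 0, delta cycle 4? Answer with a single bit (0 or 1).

0

t=0 Δ0: p=0 v=1 q=1 r=0 u=0 clk=0
  Δ1: clk:0→1
  Δ2: u:0→1
  Δ3: p:0→1, q:1→0, r:0→1
  Δ4: p:1→0, r:1→0
  Δ5: r:0→1
  (5Δ to stable)
t=1 Δ0: p=0 v=1 q=0 r=1 u=1 clk=1
  Δ1: clk:1→0
  (1Δ to stable)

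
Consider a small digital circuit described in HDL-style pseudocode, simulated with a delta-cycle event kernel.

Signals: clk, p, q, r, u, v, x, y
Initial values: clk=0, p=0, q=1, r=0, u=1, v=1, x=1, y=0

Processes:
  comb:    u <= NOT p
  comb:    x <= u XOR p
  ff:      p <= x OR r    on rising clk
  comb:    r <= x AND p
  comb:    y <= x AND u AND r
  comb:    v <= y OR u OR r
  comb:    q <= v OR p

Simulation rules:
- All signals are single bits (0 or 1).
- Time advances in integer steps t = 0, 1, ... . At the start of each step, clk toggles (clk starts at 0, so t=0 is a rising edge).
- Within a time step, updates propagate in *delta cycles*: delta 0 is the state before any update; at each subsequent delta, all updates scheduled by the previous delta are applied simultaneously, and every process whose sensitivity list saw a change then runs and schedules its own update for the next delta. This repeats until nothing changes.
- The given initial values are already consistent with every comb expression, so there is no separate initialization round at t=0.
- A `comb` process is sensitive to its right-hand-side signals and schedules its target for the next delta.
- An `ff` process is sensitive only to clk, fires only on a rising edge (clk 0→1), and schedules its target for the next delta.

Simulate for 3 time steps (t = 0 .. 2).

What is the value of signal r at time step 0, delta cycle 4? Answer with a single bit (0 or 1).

t=0 Δ0: q=1 y=0 x=1 v=1 u=1 r=0 clk=0 p=0
  Δ1: clk:0→1
  Δ2: p:0→1
  Δ3: x:1→0, u:1→0, r:0→1
  Δ4: x:0→1, r:1→0
  Δ5: v:1→0, r:0→1
  Δ6: v:0→1
  (6Δ to stable)
t=1 Δ0: q=1 y=0 x=1 v=1 u=0 r=1 clk=1 p=1
  Δ1: clk:1→0
  (1Δ to stable)
t=2 Δ0: q=1 y=0 x=1 v=1 u=0 r=1 clk=0 p=1
  Δ1: clk:0→1
  (1Δ to stable)

0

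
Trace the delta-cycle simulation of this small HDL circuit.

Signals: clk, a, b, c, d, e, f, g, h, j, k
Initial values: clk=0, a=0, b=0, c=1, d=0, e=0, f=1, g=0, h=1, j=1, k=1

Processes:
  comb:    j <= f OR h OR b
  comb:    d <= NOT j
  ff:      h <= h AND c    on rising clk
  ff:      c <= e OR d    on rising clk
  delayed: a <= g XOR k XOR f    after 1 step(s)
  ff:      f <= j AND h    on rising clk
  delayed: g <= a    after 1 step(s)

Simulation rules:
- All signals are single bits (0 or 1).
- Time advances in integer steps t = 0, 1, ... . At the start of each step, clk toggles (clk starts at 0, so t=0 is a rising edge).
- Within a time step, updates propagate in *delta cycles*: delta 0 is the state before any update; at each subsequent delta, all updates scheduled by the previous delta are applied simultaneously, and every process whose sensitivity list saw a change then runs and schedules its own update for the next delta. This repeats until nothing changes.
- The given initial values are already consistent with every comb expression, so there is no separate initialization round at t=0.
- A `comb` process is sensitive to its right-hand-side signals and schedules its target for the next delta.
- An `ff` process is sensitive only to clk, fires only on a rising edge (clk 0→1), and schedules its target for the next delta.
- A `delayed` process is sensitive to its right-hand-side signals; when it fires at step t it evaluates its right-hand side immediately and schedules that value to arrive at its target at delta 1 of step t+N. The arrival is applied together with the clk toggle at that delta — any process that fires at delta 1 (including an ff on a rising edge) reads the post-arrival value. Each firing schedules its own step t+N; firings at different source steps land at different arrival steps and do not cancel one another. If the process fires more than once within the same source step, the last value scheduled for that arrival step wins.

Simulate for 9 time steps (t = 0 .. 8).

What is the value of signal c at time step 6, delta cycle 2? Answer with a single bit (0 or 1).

1

t=0 Δ0: a=0 d=0 k=1 g=0 j=1 c=1 clk=0 e=0 f=1 b=0 h=1
  Δ1: clk:0→1
  Δ2: c:1→0
  (2Δ to stable)
t=1 Δ0: a=0 d=0 k=1 g=0 j=1 c=0 clk=1 e=0 f=1 b=0 h=1
  Δ1: clk:1→0
  (1Δ to stable)
t=2 Δ0: a=0 d=0 k=1 g=0 j=1 c=0 clk=0 e=0 f=1 b=0 h=1
  Δ1: clk:0→1
  Δ2: h:1→0
  (2Δ to stable)
t=3 Δ0: a=0 d=0 k=1 g=0 j=1 c=0 clk=1 e=0 f=1 b=0 h=0
  Δ1: clk:1→0
  (1Δ to stable)
t=4 Δ0: a=0 d=0 k=1 g=0 j=1 c=0 clk=0 e=0 f=1 b=0 h=0
  Δ1: clk:0→1
  Δ2: f:1→0
  Δ3: j:1→0
  Δ4: d:0→1
  (4Δ to stable)
t=5 Δ0: a=0 d=1 k=1 g=0 j=0 c=0 clk=1 e=0 f=0 b=0 h=0
  Δ1: a:0→1, clk:1→0
  (1Δ to stable)
t=6 Δ0: a=1 d=1 k=1 g=0 j=0 c=0 clk=0 e=0 f=0 b=0 h=0
  Δ1: g:0→1, clk:0→1
  Δ2: c:0→1
  (2Δ to stable)
t=7 Δ0: a=1 d=1 k=1 g=1 j=0 c=1 clk=1 e=0 f=0 b=0 h=0
  Δ1: a:1→0, clk:1→0
  (1Δ to stable)
t=8 Δ0: a=0 d=1 k=1 g=1 j=0 c=1 clk=0 e=0 f=0 b=0 h=0
  Δ1: g:1→0, clk:0→1
  (1Δ to stable)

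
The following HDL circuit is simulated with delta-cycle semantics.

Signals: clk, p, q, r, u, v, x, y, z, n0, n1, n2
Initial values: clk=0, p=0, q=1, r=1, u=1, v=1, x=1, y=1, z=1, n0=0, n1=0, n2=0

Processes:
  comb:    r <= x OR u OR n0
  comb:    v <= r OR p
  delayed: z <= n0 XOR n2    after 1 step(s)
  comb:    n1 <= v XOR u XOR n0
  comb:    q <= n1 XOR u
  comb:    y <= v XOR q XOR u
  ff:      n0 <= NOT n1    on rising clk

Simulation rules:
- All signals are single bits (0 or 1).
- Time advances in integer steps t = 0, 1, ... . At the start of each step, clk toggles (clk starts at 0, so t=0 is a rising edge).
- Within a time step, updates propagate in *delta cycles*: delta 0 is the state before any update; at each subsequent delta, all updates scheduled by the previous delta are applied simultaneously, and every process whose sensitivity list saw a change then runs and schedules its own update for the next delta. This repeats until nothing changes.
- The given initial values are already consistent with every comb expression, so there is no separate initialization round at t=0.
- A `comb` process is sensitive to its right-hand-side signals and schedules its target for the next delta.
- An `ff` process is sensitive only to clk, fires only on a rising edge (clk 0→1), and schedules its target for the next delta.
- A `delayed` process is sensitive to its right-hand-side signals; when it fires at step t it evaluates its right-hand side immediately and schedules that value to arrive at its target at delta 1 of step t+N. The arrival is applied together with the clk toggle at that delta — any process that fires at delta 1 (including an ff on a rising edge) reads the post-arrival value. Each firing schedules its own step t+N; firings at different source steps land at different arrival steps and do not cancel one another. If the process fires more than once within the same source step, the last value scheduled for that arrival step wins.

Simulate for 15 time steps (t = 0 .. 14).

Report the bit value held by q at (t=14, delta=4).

1

t0.Δ0 y=1 n2=0 n0=0 u=1 v=1 p=0 z=1 x=1 q=1 r=1 n1=0 clk=0
t0.Δ1 y=1 n2=0 n0=0 u=1 v=1 p=0 z=1 x=1 q=1 r=1 n1=0 clk=1
t0.Δ2 y=1 n2=0 n0=1 u=1 v=1 p=0 z=1 x=1 q=1 r=1 n1=0 clk=1
t0.Δ3 y=1 n2=0 n0=1 u=1 v=1 p=0 z=1 x=1 q=1 r=1 n1=1 clk=1
t0.Δ4 y=1 n2=0 n0=1 u=1 v=1 p=0 z=1 x=1 q=0 r=1 n1=1 clk=1
t0.Δ5 y=0 n2=0 n0=1 u=1 v=1 p=0 z=1 x=1 q=0 r=1 n1=1 clk=1
t1.Δ0 y=0 n2=0 n0=1 u=1 v=1 p=0 z=1 x=1 q=0 r=1 n1=1 clk=1
t1.Δ1 y=0 n2=0 n0=1 u=1 v=1 p=0 z=1 x=1 q=0 r=1 n1=1 clk=0
t2.Δ0 y=0 n2=0 n0=1 u=1 v=1 p=0 z=1 x=1 q=0 r=1 n1=1 clk=0
t2.Δ1 y=0 n2=0 n0=1 u=1 v=1 p=0 z=1 x=1 q=0 r=1 n1=1 clk=1
t2.Δ2 y=0 n2=0 n0=0 u=1 v=1 p=0 z=1 x=1 q=0 r=1 n1=1 clk=1
t2.Δ3 y=0 n2=0 n0=0 u=1 v=1 p=0 z=1 x=1 q=0 r=1 n1=0 clk=1
t2.Δ4 y=0 n2=0 n0=0 u=1 v=1 p=0 z=1 x=1 q=1 r=1 n1=0 clk=1
t2.Δ5 y=1 n2=0 n0=0 u=1 v=1 p=0 z=1 x=1 q=1 r=1 n1=0 clk=1
t3.Δ0 y=1 n2=0 n0=0 u=1 v=1 p=0 z=1 x=1 q=1 r=1 n1=0 clk=1
t3.Δ1 y=1 n2=0 n0=0 u=1 v=1 p=0 z=0 x=1 q=1 r=1 n1=0 clk=0
t4.Δ0 y=1 n2=0 n0=0 u=1 v=1 p=0 z=0 x=1 q=1 r=1 n1=0 clk=0
t4.Δ1 y=1 n2=0 n0=0 u=1 v=1 p=0 z=0 x=1 q=1 r=1 n1=0 clk=1
t4.Δ2 y=1 n2=0 n0=1 u=1 v=1 p=0 z=0 x=1 q=1 r=1 n1=0 clk=1
t4.Δ3 y=1 n2=0 n0=1 u=1 v=1 p=0 z=0 x=1 q=1 r=1 n1=1 clk=1
t4.Δ4 y=1 n2=0 n0=1 u=1 v=1 p=0 z=0 x=1 q=0 r=1 n1=1 clk=1
t4.Δ5 y=0 n2=0 n0=1 u=1 v=1 p=0 z=0 x=1 q=0 r=1 n1=1 clk=1
t5.Δ0 y=0 n2=0 n0=1 u=1 v=1 p=0 z=0 x=1 q=0 r=1 n1=1 clk=1
t5.Δ1 y=0 n2=0 n0=1 u=1 v=1 p=0 z=1 x=1 q=0 r=1 n1=1 clk=0
t6.Δ0 y=0 n2=0 n0=1 u=1 v=1 p=0 z=1 x=1 q=0 r=1 n1=1 clk=0
t6.Δ1 y=0 n2=0 n0=1 u=1 v=1 p=0 z=1 x=1 q=0 r=1 n1=1 clk=1
t6.Δ2 y=0 n2=0 n0=0 u=1 v=1 p=0 z=1 x=1 q=0 r=1 n1=1 clk=1
t6.Δ3 y=0 n2=0 n0=0 u=1 v=1 p=0 z=1 x=1 q=0 r=1 n1=0 clk=1
t6.Δ4 y=0 n2=0 n0=0 u=1 v=1 p=0 z=1 x=1 q=1 r=1 n1=0 clk=1
t6.Δ5 y=1 n2=0 n0=0 u=1 v=1 p=0 z=1 x=1 q=1 r=1 n1=0 clk=1
t7.Δ0 y=1 n2=0 n0=0 u=1 v=1 p=0 z=1 x=1 q=1 r=1 n1=0 clk=1
t7.Δ1 y=1 n2=0 n0=0 u=1 v=1 p=0 z=0 x=1 q=1 r=1 n1=0 clk=0
t8.Δ0 y=1 n2=0 n0=0 u=1 v=1 p=0 z=0 x=1 q=1 r=1 n1=0 clk=0
t8.Δ1 y=1 n2=0 n0=0 u=1 v=1 p=0 z=0 x=1 q=1 r=1 n1=0 clk=1
t8.Δ2 y=1 n2=0 n0=1 u=1 v=1 p=0 z=0 x=1 q=1 r=1 n1=0 clk=1
t8.Δ3 y=1 n2=0 n0=1 u=1 v=1 p=0 z=0 x=1 q=1 r=1 n1=1 clk=1
t8.Δ4 y=1 n2=0 n0=1 u=1 v=1 p=0 z=0 x=1 q=0 r=1 n1=1 clk=1
t8.Δ5 y=0 n2=0 n0=1 u=1 v=1 p=0 z=0 x=1 q=0 r=1 n1=1 clk=1
t9.Δ0 y=0 n2=0 n0=1 u=1 v=1 p=0 z=0 x=1 q=0 r=1 n1=1 clk=1
t9.Δ1 y=0 n2=0 n0=1 u=1 v=1 p=0 z=1 x=1 q=0 r=1 n1=1 clk=0
t10.Δ0 y=0 n2=0 n0=1 u=1 v=1 p=0 z=1 x=1 q=0 r=1 n1=1 clk=0
t10.Δ1 y=0 n2=0 n0=1 u=1 v=1 p=0 z=1 x=1 q=0 r=1 n1=1 clk=1
t10.Δ2 y=0 n2=0 n0=0 u=1 v=1 p=0 z=1 x=1 q=0 r=1 n1=1 clk=1
t10.Δ3 y=0 n2=0 n0=0 u=1 v=1 p=0 z=1 x=1 q=0 r=1 n1=0 clk=1
t10.Δ4 y=0 n2=0 n0=0 u=1 v=1 p=0 z=1 x=1 q=1 r=1 n1=0 clk=1
t10.Δ5 y=1 n2=0 n0=0 u=1 v=1 p=0 z=1 x=1 q=1 r=1 n1=0 clk=1
t11.Δ0 y=1 n2=0 n0=0 u=1 v=1 p=0 z=1 x=1 q=1 r=1 n1=0 clk=1
t11.Δ1 y=1 n2=0 n0=0 u=1 v=1 p=0 z=0 x=1 q=1 r=1 n1=0 clk=0
t12.Δ0 y=1 n2=0 n0=0 u=1 v=1 p=0 z=0 x=1 q=1 r=1 n1=0 clk=0
t12.Δ1 y=1 n2=0 n0=0 u=1 v=1 p=0 z=0 x=1 q=1 r=1 n1=0 clk=1
t12.Δ2 y=1 n2=0 n0=1 u=1 v=1 p=0 z=0 x=1 q=1 r=1 n1=0 clk=1
t12.Δ3 y=1 n2=0 n0=1 u=1 v=1 p=0 z=0 x=1 q=1 r=1 n1=1 clk=1
t12.Δ4 y=1 n2=0 n0=1 u=1 v=1 p=0 z=0 x=1 q=0 r=1 n1=1 clk=1
t12.Δ5 y=0 n2=0 n0=1 u=1 v=1 p=0 z=0 x=1 q=0 r=1 n1=1 clk=1
t13.Δ0 y=0 n2=0 n0=1 u=1 v=1 p=0 z=0 x=1 q=0 r=1 n1=1 clk=1
t13.Δ1 y=0 n2=0 n0=1 u=1 v=1 p=0 z=1 x=1 q=0 r=1 n1=1 clk=0
t14.Δ0 y=0 n2=0 n0=1 u=1 v=1 p=0 z=1 x=1 q=0 r=1 n1=1 clk=0
t14.Δ1 y=0 n2=0 n0=1 u=1 v=1 p=0 z=1 x=1 q=0 r=1 n1=1 clk=1
t14.Δ2 y=0 n2=0 n0=0 u=1 v=1 p=0 z=1 x=1 q=0 r=1 n1=1 clk=1
t14.Δ3 y=0 n2=0 n0=0 u=1 v=1 p=0 z=1 x=1 q=0 r=1 n1=0 clk=1
t14.Δ4 y=0 n2=0 n0=0 u=1 v=1 p=0 z=1 x=1 q=1 r=1 n1=0 clk=1
t14.Δ5 y=1 n2=0 n0=0 u=1 v=1 p=0 z=1 x=1 q=1 r=1 n1=0 clk=1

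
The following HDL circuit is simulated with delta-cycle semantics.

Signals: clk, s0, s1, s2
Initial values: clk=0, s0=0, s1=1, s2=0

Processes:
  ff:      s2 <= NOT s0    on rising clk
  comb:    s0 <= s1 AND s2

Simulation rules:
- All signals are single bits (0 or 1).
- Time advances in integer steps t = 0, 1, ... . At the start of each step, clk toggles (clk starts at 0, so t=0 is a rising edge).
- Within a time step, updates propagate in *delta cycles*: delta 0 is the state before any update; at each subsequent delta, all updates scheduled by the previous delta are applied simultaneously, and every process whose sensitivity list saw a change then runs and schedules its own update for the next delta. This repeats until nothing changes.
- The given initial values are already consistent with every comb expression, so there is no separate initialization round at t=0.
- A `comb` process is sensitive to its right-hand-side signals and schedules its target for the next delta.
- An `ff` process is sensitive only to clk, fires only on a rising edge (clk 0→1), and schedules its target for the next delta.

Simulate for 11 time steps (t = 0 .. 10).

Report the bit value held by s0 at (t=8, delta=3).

1

t=0 Δ0: clk=0 s0=0 s2=0 s1=1
  Δ1: clk:0→1
  Δ2: s2:0→1
  Δ3: s0:0→1
  (3Δ to stable)
t=1 Δ0: clk=1 s0=1 s2=1 s1=1
  Δ1: clk:1→0
  (1Δ to stable)
t=2 Δ0: clk=0 s0=1 s2=1 s1=1
  Δ1: clk:0→1
  Δ2: s2:1→0
  Δ3: s0:1→0
  (3Δ to stable)
t=3 Δ0: clk=1 s0=0 s2=0 s1=1
  Δ1: clk:1→0
  (1Δ to stable)
t=4 Δ0: clk=0 s0=0 s2=0 s1=1
  Δ1: clk:0→1
  Δ2: s2:0→1
  Δ3: s0:0→1
  (3Δ to stable)
t=5 Δ0: clk=1 s0=1 s2=1 s1=1
  Δ1: clk:1→0
  (1Δ to stable)
t=6 Δ0: clk=0 s0=1 s2=1 s1=1
  Δ1: clk:0→1
  Δ2: s2:1→0
  Δ3: s0:1→0
  (3Δ to stable)
t=7 Δ0: clk=1 s0=0 s2=0 s1=1
  Δ1: clk:1→0
  (1Δ to stable)
t=8 Δ0: clk=0 s0=0 s2=0 s1=1
  Δ1: clk:0→1
  Δ2: s2:0→1
  Δ3: s0:0→1
  (3Δ to stable)
t=9 Δ0: clk=1 s0=1 s2=1 s1=1
  Δ1: clk:1→0
  (1Δ to stable)
t=10 Δ0: clk=0 s0=1 s2=1 s1=1
  Δ1: clk:0→1
  Δ2: s2:1→0
  Δ3: s0:1→0
  (3Δ to stable)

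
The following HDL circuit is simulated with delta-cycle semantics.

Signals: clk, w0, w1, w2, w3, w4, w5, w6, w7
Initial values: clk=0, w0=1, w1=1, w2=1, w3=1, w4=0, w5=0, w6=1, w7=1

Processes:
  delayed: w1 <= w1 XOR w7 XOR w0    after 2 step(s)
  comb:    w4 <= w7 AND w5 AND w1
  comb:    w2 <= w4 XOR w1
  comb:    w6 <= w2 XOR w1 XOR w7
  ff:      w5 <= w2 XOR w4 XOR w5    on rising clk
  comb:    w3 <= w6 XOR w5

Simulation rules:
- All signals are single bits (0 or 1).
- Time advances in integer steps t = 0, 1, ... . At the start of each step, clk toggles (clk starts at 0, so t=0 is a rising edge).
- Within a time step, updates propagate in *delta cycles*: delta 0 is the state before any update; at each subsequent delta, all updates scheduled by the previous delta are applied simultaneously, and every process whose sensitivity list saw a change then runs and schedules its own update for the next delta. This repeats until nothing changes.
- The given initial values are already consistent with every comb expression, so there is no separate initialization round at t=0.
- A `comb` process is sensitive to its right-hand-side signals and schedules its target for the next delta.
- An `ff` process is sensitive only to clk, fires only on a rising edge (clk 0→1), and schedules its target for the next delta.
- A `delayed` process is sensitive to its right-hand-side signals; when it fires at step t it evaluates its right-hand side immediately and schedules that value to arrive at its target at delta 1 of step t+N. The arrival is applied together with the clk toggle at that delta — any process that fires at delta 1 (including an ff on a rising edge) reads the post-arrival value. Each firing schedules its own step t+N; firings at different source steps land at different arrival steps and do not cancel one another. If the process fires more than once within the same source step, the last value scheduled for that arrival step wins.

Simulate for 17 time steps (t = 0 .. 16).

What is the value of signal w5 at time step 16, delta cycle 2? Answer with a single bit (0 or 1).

1

t0.Δ0 w1=1 w6=1 w4=0 w3=1 w0=1 w7=1 w5=0 clk=0 w2=1
t0.Δ1 w1=1 w6=1 w4=0 w3=1 w0=1 w7=1 w5=0 clk=1 w2=1
t0.Δ2 w1=1 w6=1 w4=0 w3=1 w0=1 w7=1 w5=1 clk=1 w2=1
t0.Δ3 w1=1 w6=1 w4=1 w3=0 w0=1 w7=1 w5=1 clk=1 w2=1
t0.Δ4 w1=1 w6=1 w4=1 w3=0 w0=1 w7=1 w5=1 clk=1 w2=0
t0.Δ5 w1=1 w6=0 w4=1 w3=0 w0=1 w7=1 w5=1 clk=1 w2=0
t0.Δ6 w1=1 w6=0 w4=1 w3=1 w0=1 w7=1 w5=1 clk=1 w2=0
t1.Δ0 w1=1 w6=0 w4=1 w3=1 w0=1 w7=1 w5=1 clk=1 w2=0
t1.Δ1 w1=1 w6=0 w4=1 w3=1 w0=1 w7=1 w5=1 clk=0 w2=0
t2.Δ0 w1=1 w6=0 w4=1 w3=1 w0=1 w7=1 w5=1 clk=0 w2=0
t2.Δ1 w1=1 w6=0 w4=1 w3=1 w0=1 w7=1 w5=1 clk=1 w2=0
t2.Δ2 w1=1 w6=0 w4=1 w3=1 w0=1 w7=1 w5=0 clk=1 w2=0
t2.Δ3 w1=1 w6=0 w4=0 w3=0 w0=1 w7=1 w5=0 clk=1 w2=0
t2.Δ4 w1=1 w6=0 w4=0 w3=0 w0=1 w7=1 w5=0 clk=1 w2=1
t2.Δ5 w1=1 w6=1 w4=0 w3=0 w0=1 w7=1 w5=0 clk=1 w2=1
t2.Δ6 w1=1 w6=1 w4=0 w3=1 w0=1 w7=1 w5=0 clk=1 w2=1
t3.Δ0 w1=1 w6=1 w4=0 w3=1 w0=1 w7=1 w5=0 clk=1 w2=1
t3.Δ1 w1=1 w6=1 w4=0 w3=1 w0=1 w7=1 w5=0 clk=0 w2=1
t4.Δ0 w1=1 w6=1 w4=0 w3=1 w0=1 w7=1 w5=0 clk=0 w2=1
t4.Δ1 w1=1 w6=1 w4=0 w3=1 w0=1 w7=1 w5=0 clk=1 w2=1
t4.Δ2 w1=1 w6=1 w4=0 w3=1 w0=1 w7=1 w5=1 clk=1 w2=1
t4.Δ3 w1=1 w6=1 w4=1 w3=0 w0=1 w7=1 w5=1 clk=1 w2=1
t4.Δ4 w1=1 w6=1 w4=1 w3=0 w0=1 w7=1 w5=1 clk=1 w2=0
t4.Δ5 w1=1 w6=0 w4=1 w3=0 w0=1 w7=1 w5=1 clk=1 w2=0
t4.Δ6 w1=1 w6=0 w4=1 w3=1 w0=1 w7=1 w5=1 clk=1 w2=0
t5.Δ0 w1=1 w6=0 w4=1 w3=1 w0=1 w7=1 w5=1 clk=1 w2=0
t5.Δ1 w1=1 w6=0 w4=1 w3=1 w0=1 w7=1 w5=1 clk=0 w2=0
t6.Δ0 w1=1 w6=0 w4=1 w3=1 w0=1 w7=1 w5=1 clk=0 w2=0
t6.Δ1 w1=1 w6=0 w4=1 w3=1 w0=1 w7=1 w5=1 clk=1 w2=0
t6.Δ2 w1=1 w6=0 w4=1 w3=1 w0=1 w7=1 w5=0 clk=1 w2=0
t6.Δ3 w1=1 w6=0 w4=0 w3=0 w0=1 w7=1 w5=0 clk=1 w2=0
t6.Δ4 w1=1 w6=0 w4=0 w3=0 w0=1 w7=1 w5=0 clk=1 w2=1
t6.Δ5 w1=1 w6=1 w4=0 w3=0 w0=1 w7=1 w5=0 clk=1 w2=1
t6.Δ6 w1=1 w6=1 w4=0 w3=1 w0=1 w7=1 w5=0 clk=1 w2=1
t7.Δ0 w1=1 w6=1 w4=0 w3=1 w0=1 w7=1 w5=0 clk=1 w2=1
t7.Δ1 w1=1 w6=1 w4=0 w3=1 w0=1 w7=1 w5=0 clk=0 w2=1
t8.Δ0 w1=1 w6=1 w4=0 w3=1 w0=1 w7=1 w5=0 clk=0 w2=1
t8.Δ1 w1=1 w6=1 w4=0 w3=1 w0=1 w7=1 w5=0 clk=1 w2=1
t8.Δ2 w1=1 w6=1 w4=0 w3=1 w0=1 w7=1 w5=1 clk=1 w2=1
t8.Δ3 w1=1 w6=1 w4=1 w3=0 w0=1 w7=1 w5=1 clk=1 w2=1
t8.Δ4 w1=1 w6=1 w4=1 w3=0 w0=1 w7=1 w5=1 clk=1 w2=0
t8.Δ5 w1=1 w6=0 w4=1 w3=0 w0=1 w7=1 w5=1 clk=1 w2=0
t8.Δ6 w1=1 w6=0 w4=1 w3=1 w0=1 w7=1 w5=1 clk=1 w2=0
t9.Δ0 w1=1 w6=0 w4=1 w3=1 w0=1 w7=1 w5=1 clk=1 w2=0
t9.Δ1 w1=1 w6=0 w4=1 w3=1 w0=1 w7=1 w5=1 clk=0 w2=0
t10.Δ0 w1=1 w6=0 w4=1 w3=1 w0=1 w7=1 w5=1 clk=0 w2=0
t10.Δ1 w1=1 w6=0 w4=1 w3=1 w0=1 w7=1 w5=1 clk=1 w2=0
t10.Δ2 w1=1 w6=0 w4=1 w3=1 w0=1 w7=1 w5=0 clk=1 w2=0
t10.Δ3 w1=1 w6=0 w4=0 w3=0 w0=1 w7=1 w5=0 clk=1 w2=0
t10.Δ4 w1=1 w6=0 w4=0 w3=0 w0=1 w7=1 w5=0 clk=1 w2=1
t10.Δ5 w1=1 w6=1 w4=0 w3=0 w0=1 w7=1 w5=0 clk=1 w2=1
t10.Δ6 w1=1 w6=1 w4=0 w3=1 w0=1 w7=1 w5=0 clk=1 w2=1
t11.Δ0 w1=1 w6=1 w4=0 w3=1 w0=1 w7=1 w5=0 clk=1 w2=1
t11.Δ1 w1=1 w6=1 w4=0 w3=1 w0=1 w7=1 w5=0 clk=0 w2=1
t12.Δ0 w1=1 w6=1 w4=0 w3=1 w0=1 w7=1 w5=0 clk=0 w2=1
t12.Δ1 w1=1 w6=1 w4=0 w3=1 w0=1 w7=1 w5=0 clk=1 w2=1
t12.Δ2 w1=1 w6=1 w4=0 w3=1 w0=1 w7=1 w5=1 clk=1 w2=1
t12.Δ3 w1=1 w6=1 w4=1 w3=0 w0=1 w7=1 w5=1 clk=1 w2=1
t12.Δ4 w1=1 w6=1 w4=1 w3=0 w0=1 w7=1 w5=1 clk=1 w2=0
t12.Δ5 w1=1 w6=0 w4=1 w3=0 w0=1 w7=1 w5=1 clk=1 w2=0
t12.Δ6 w1=1 w6=0 w4=1 w3=1 w0=1 w7=1 w5=1 clk=1 w2=0
t13.Δ0 w1=1 w6=0 w4=1 w3=1 w0=1 w7=1 w5=1 clk=1 w2=0
t13.Δ1 w1=1 w6=0 w4=1 w3=1 w0=1 w7=1 w5=1 clk=0 w2=0
t14.Δ0 w1=1 w6=0 w4=1 w3=1 w0=1 w7=1 w5=1 clk=0 w2=0
t14.Δ1 w1=1 w6=0 w4=1 w3=1 w0=1 w7=1 w5=1 clk=1 w2=0
t14.Δ2 w1=1 w6=0 w4=1 w3=1 w0=1 w7=1 w5=0 clk=1 w2=0
t14.Δ3 w1=1 w6=0 w4=0 w3=0 w0=1 w7=1 w5=0 clk=1 w2=0
t14.Δ4 w1=1 w6=0 w4=0 w3=0 w0=1 w7=1 w5=0 clk=1 w2=1
t14.Δ5 w1=1 w6=1 w4=0 w3=0 w0=1 w7=1 w5=0 clk=1 w2=1
t14.Δ6 w1=1 w6=1 w4=0 w3=1 w0=1 w7=1 w5=0 clk=1 w2=1
t15.Δ0 w1=1 w6=1 w4=0 w3=1 w0=1 w7=1 w5=0 clk=1 w2=1
t15.Δ1 w1=1 w6=1 w4=0 w3=1 w0=1 w7=1 w5=0 clk=0 w2=1
t16.Δ0 w1=1 w6=1 w4=0 w3=1 w0=1 w7=1 w5=0 clk=0 w2=1
t16.Δ1 w1=1 w6=1 w4=0 w3=1 w0=1 w7=1 w5=0 clk=1 w2=1
t16.Δ2 w1=1 w6=1 w4=0 w3=1 w0=1 w7=1 w5=1 clk=1 w2=1
t16.Δ3 w1=1 w6=1 w4=1 w3=0 w0=1 w7=1 w5=1 clk=1 w2=1
t16.Δ4 w1=1 w6=1 w4=1 w3=0 w0=1 w7=1 w5=1 clk=1 w2=0
t16.Δ5 w1=1 w6=0 w4=1 w3=0 w0=1 w7=1 w5=1 clk=1 w2=0
t16.Δ6 w1=1 w6=0 w4=1 w3=1 w0=1 w7=1 w5=1 clk=1 w2=0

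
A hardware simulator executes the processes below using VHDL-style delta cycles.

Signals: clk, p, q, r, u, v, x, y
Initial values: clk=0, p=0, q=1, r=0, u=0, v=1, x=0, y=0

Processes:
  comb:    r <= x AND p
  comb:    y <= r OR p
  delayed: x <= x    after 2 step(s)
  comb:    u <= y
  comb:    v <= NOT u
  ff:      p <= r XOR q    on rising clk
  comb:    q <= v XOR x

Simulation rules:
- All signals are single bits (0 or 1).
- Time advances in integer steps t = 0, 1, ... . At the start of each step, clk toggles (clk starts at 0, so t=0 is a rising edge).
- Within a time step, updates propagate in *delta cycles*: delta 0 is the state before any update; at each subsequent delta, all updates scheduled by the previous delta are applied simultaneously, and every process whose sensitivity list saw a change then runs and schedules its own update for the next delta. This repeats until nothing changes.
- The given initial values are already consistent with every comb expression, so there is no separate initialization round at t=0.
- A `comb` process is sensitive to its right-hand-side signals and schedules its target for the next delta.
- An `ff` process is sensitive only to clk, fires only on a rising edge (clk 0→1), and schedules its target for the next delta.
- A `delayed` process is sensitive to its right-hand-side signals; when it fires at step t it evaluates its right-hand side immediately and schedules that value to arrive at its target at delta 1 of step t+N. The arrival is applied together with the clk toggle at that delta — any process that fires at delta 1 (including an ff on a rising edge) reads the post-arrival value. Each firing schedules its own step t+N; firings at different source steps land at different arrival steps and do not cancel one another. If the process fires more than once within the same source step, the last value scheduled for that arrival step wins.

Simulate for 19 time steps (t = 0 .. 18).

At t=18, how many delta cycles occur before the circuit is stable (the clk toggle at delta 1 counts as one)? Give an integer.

6

t0.Δ0 clk=0 p=0 u=0 q=1 v=1 x=0 r=0 y=0
t0.Δ1 clk=1 p=0 u=0 q=1 v=1 x=0 r=0 y=0
t0.Δ2 clk=1 p=1 u=0 q=1 v=1 x=0 r=0 y=0
t0.Δ3 clk=1 p=1 u=0 q=1 v=1 x=0 r=0 y=1
t0.Δ4 clk=1 p=1 u=1 q=1 v=1 x=0 r=0 y=1
t0.Δ5 clk=1 p=1 u=1 q=1 v=0 x=0 r=0 y=1
t0.Δ6 clk=1 p=1 u=1 q=0 v=0 x=0 r=0 y=1
t1.Δ0 clk=1 p=1 u=1 q=0 v=0 x=0 r=0 y=1
t1.Δ1 clk=0 p=1 u=1 q=0 v=0 x=0 r=0 y=1
t2.Δ0 clk=0 p=1 u=1 q=0 v=0 x=0 r=0 y=1
t2.Δ1 clk=1 p=1 u=1 q=0 v=0 x=0 r=0 y=1
t2.Δ2 clk=1 p=0 u=1 q=0 v=0 x=0 r=0 y=1
t2.Δ3 clk=1 p=0 u=1 q=0 v=0 x=0 r=0 y=0
t2.Δ4 clk=1 p=0 u=0 q=0 v=0 x=0 r=0 y=0
t2.Δ5 clk=1 p=0 u=0 q=0 v=1 x=0 r=0 y=0
t2.Δ6 clk=1 p=0 u=0 q=1 v=1 x=0 r=0 y=0
t3.Δ0 clk=1 p=0 u=0 q=1 v=1 x=0 r=0 y=0
t3.Δ1 clk=0 p=0 u=0 q=1 v=1 x=0 r=0 y=0
t4.Δ0 clk=0 p=0 u=0 q=1 v=1 x=0 r=0 y=0
t4.Δ1 clk=1 p=0 u=0 q=1 v=1 x=0 r=0 y=0
t4.Δ2 clk=1 p=1 u=0 q=1 v=1 x=0 r=0 y=0
t4.Δ3 clk=1 p=1 u=0 q=1 v=1 x=0 r=0 y=1
t4.Δ4 clk=1 p=1 u=1 q=1 v=1 x=0 r=0 y=1
t4.Δ5 clk=1 p=1 u=1 q=1 v=0 x=0 r=0 y=1
t4.Δ6 clk=1 p=1 u=1 q=0 v=0 x=0 r=0 y=1
t5.Δ0 clk=1 p=1 u=1 q=0 v=0 x=0 r=0 y=1
t5.Δ1 clk=0 p=1 u=1 q=0 v=0 x=0 r=0 y=1
t6.Δ0 clk=0 p=1 u=1 q=0 v=0 x=0 r=0 y=1
t6.Δ1 clk=1 p=1 u=1 q=0 v=0 x=0 r=0 y=1
t6.Δ2 clk=1 p=0 u=1 q=0 v=0 x=0 r=0 y=1
t6.Δ3 clk=1 p=0 u=1 q=0 v=0 x=0 r=0 y=0
t6.Δ4 clk=1 p=0 u=0 q=0 v=0 x=0 r=0 y=0
t6.Δ5 clk=1 p=0 u=0 q=0 v=1 x=0 r=0 y=0
t6.Δ6 clk=1 p=0 u=0 q=1 v=1 x=0 r=0 y=0
t7.Δ0 clk=1 p=0 u=0 q=1 v=1 x=0 r=0 y=0
t7.Δ1 clk=0 p=0 u=0 q=1 v=1 x=0 r=0 y=0
t8.Δ0 clk=0 p=0 u=0 q=1 v=1 x=0 r=0 y=0
t8.Δ1 clk=1 p=0 u=0 q=1 v=1 x=0 r=0 y=0
t8.Δ2 clk=1 p=1 u=0 q=1 v=1 x=0 r=0 y=0
t8.Δ3 clk=1 p=1 u=0 q=1 v=1 x=0 r=0 y=1
t8.Δ4 clk=1 p=1 u=1 q=1 v=1 x=0 r=0 y=1
t8.Δ5 clk=1 p=1 u=1 q=1 v=0 x=0 r=0 y=1
t8.Δ6 clk=1 p=1 u=1 q=0 v=0 x=0 r=0 y=1
t9.Δ0 clk=1 p=1 u=1 q=0 v=0 x=0 r=0 y=1
t9.Δ1 clk=0 p=1 u=1 q=0 v=0 x=0 r=0 y=1
t10.Δ0 clk=0 p=1 u=1 q=0 v=0 x=0 r=0 y=1
t10.Δ1 clk=1 p=1 u=1 q=0 v=0 x=0 r=0 y=1
t10.Δ2 clk=1 p=0 u=1 q=0 v=0 x=0 r=0 y=1
t10.Δ3 clk=1 p=0 u=1 q=0 v=0 x=0 r=0 y=0
t10.Δ4 clk=1 p=0 u=0 q=0 v=0 x=0 r=0 y=0
t10.Δ5 clk=1 p=0 u=0 q=0 v=1 x=0 r=0 y=0
t10.Δ6 clk=1 p=0 u=0 q=1 v=1 x=0 r=0 y=0
t11.Δ0 clk=1 p=0 u=0 q=1 v=1 x=0 r=0 y=0
t11.Δ1 clk=0 p=0 u=0 q=1 v=1 x=0 r=0 y=0
t12.Δ0 clk=0 p=0 u=0 q=1 v=1 x=0 r=0 y=0
t12.Δ1 clk=1 p=0 u=0 q=1 v=1 x=0 r=0 y=0
t12.Δ2 clk=1 p=1 u=0 q=1 v=1 x=0 r=0 y=0
t12.Δ3 clk=1 p=1 u=0 q=1 v=1 x=0 r=0 y=1
t12.Δ4 clk=1 p=1 u=1 q=1 v=1 x=0 r=0 y=1
t12.Δ5 clk=1 p=1 u=1 q=1 v=0 x=0 r=0 y=1
t12.Δ6 clk=1 p=1 u=1 q=0 v=0 x=0 r=0 y=1
t13.Δ0 clk=1 p=1 u=1 q=0 v=0 x=0 r=0 y=1
t13.Δ1 clk=0 p=1 u=1 q=0 v=0 x=0 r=0 y=1
t14.Δ0 clk=0 p=1 u=1 q=0 v=0 x=0 r=0 y=1
t14.Δ1 clk=1 p=1 u=1 q=0 v=0 x=0 r=0 y=1
t14.Δ2 clk=1 p=0 u=1 q=0 v=0 x=0 r=0 y=1
t14.Δ3 clk=1 p=0 u=1 q=0 v=0 x=0 r=0 y=0
t14.Δ4 clk=1 p=0 u=0 q=0 v=0 x=0 r=0 y=0
t14.Δ5 clk=1 p=0 u=0 q=0 v=1 x=0 r=0 y=0
t14.Δ6 clk=1 p=0 u=0 q=1 v=1 x=0 r=0 y=0
t15.Δ0 clk=1 p=0 u=0 q=1 v=1 x=0 r=0 y=0
t15.Δ1 clk=0 p=0 u=0 q=1 v=1 x=0 r=0 y=0
t16.Δ0 clk=0 p=0 u=0 q=1 v=1 x=0 r=0 y=0
t16.Δ1 clk=1 p=0 u=0 q=1 v=1 x=0 r=0 y=0
t16.Δ2 clk=1 p=1 u=0 q=1 v=1 x=0 r=0 y=0
t16.Δ3 clk=1 p=1 u=0 q=1 v=1 x=0 r=0 y=1
t16.Δ4 clk=1 p=1 u=1 q=1 v=1 x=0 r=0 y=1
t16.Δ5 clk=1 p=1 u=1 q=1 v=0 x=0 r=0 y=1
t16.Δ6 clk=1 p=1 u=1 q=0 v=0 x=0 r=0 y=1
t17.Δ0 clk=1 p=1 u=1 q=0 v=0 x=0 r=0 y=1
t17.Δ1 clk=0 p=1 u=1 q=0 v=0 x=0 r=0 y=1
t18.Δ0 clk=0 p=1 u=1 q=0 v=0 x=0 r=0 y=1
t18.Δ1 clk=1 p=1 u=1 q=0 v=0 x=0 r=0 y=1
t18.Δ2 clk=1 p=0 u=1 q=0 v=0 x=0 r=0 y=1
t18.Δ3 clk=1 p=0 u=1 q=0 v=0 x=0 r=0 y=0
t18.Δ4 clk=1 p=0 u=0 q=0 v=0 x=0 r=0 y=0
t18.Δ5 clk=1 p=0 u=0 q=0 v=1 x=0 r=0 y=0
t18.Δ6 clk=1 p=0 u=0 q=1 v=1 x=0 r=0 y=0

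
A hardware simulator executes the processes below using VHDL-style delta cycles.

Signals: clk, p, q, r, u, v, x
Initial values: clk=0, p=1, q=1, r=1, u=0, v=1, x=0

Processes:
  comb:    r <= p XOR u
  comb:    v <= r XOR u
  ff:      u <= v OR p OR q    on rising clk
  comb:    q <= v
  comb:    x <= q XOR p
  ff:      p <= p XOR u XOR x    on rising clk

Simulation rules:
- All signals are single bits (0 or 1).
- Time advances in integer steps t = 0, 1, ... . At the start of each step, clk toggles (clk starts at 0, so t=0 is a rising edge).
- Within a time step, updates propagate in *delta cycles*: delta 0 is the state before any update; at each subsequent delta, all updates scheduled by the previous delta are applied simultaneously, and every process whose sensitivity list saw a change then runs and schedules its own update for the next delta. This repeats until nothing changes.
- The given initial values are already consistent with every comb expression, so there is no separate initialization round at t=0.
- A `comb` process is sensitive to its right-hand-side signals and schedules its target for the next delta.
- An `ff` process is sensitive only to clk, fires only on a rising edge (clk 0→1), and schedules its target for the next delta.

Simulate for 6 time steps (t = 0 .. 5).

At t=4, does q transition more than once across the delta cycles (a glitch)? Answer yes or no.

no

[bits: q,x,p,clk,r,v,u]
t=0: Δ0=1010110 Δ1=1011110 Δ2=1011111 Δ3=1011001 Δ4=0011011 Δ5=1111011 Δ6=1011011 | 6Δ
t=1: Δ0=1011011 Δ1=1010011 | 1Δ
t=2: Δ0=1010011 Δ1=1011011 Δ2=1001011 Δ3=1101111 Δ4=1101101 Δ5=0101101 Δ6=0001101 | 6Δ
t=3: Δ0=0001101 Δ1=0000101 | 1Δ
t=4: Δ0=0000101 Δ1=0001101 Δ2=0011100 Δ3=0111110 Δ4=1111110 Δ5=1011110 | 5Δ
t=5: Δ0=1011110 Δ1=1010110 | 1Δ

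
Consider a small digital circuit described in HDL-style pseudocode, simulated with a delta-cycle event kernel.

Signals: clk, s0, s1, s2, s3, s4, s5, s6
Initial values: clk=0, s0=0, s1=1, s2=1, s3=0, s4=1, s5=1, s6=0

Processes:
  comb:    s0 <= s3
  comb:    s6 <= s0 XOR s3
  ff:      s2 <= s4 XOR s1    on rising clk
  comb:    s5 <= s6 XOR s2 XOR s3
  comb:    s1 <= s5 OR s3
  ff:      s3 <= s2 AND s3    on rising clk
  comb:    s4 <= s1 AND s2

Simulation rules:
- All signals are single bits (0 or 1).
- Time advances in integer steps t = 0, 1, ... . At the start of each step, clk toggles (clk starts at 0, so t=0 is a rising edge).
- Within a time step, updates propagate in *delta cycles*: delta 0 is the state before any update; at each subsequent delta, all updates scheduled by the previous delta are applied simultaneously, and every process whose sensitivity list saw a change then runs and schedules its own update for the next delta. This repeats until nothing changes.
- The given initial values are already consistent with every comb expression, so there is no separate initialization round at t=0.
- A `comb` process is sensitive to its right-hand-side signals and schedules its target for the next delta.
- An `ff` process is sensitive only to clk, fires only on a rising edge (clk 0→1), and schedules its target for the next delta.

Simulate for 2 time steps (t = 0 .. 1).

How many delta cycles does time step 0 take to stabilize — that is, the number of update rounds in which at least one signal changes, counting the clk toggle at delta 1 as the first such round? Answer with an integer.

t=0 Δ0: s3=0 clk=0 s0=0 s6=0 s4=1 s1=1 s2=1 s5=1
  Δ1: clk:0→1
  Δ2: s2:1→0
  Δ3: s4:1→0, s5:1→0
  Δ4: s1:1→0
  (4Δ to stable)
t=1 Δ0: s3=0 clk=1 s0=0 s6=0 s4=0 s1=0 s2=0 s5=0
  Δ1: clk:1→0
  (1Δ to stable)

4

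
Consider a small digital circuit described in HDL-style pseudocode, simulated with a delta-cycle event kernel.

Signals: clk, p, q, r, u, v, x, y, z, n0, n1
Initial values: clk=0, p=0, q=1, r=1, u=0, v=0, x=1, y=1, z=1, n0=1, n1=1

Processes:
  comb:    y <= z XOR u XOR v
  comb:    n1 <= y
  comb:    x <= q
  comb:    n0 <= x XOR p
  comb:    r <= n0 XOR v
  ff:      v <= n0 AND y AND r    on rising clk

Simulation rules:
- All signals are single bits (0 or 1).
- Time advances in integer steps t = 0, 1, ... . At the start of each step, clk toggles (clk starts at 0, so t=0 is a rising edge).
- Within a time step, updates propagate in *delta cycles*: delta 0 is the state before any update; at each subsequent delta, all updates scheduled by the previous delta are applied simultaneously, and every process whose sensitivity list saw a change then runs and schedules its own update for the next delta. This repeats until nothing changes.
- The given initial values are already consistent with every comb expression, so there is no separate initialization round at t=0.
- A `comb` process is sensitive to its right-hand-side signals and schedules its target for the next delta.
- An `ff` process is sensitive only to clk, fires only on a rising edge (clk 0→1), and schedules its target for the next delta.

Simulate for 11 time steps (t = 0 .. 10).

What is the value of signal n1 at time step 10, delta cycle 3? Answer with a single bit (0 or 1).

t=0 Δ0: x=1 q=1 p=0 n0=1 z=1 r=1 clk=0 n1=1 v=0 y=1 u=0
  Δ1: clk:0→1
  Δ2: v:0→1
  Δ3: r:1→0, y:1→0
  Δ4: n1:1→0
  (4Δ to stable)
t=1 Δ0: x=1 q=1 p=0 n0=1 z=1 r=0 clk=1 n1=0 v=1 y=0 u=0
  Δ1: clk:1→0
  (1Δ to stable)
t=2 Δ0: x=1 q=1 p=0 n0=1 z=1 r=0 clk=0 n1=0 v=1 y=0 u=0
  Δ1: clk:0→1
  Δ2: v:1→0
  Δ3: r:0→1, y:0→1
  Δ4: n1:0→1
  (4Δ to stable)
t=3 Δ0: x=1 q=1 p=0 n0=1 z=1 r=1 clk=1 n1=1 v=0 y=1 u=0
  Δ1: clk:1→0
  (1Δ to stable)
t=4 Δ0: x=1 q=1 p=0 n0=1 z=1 r=1 clk=0 n1=1 v=0 y=1 u=0
  Δ1: clk:0→1
  Δ2: v:0→1
  Δ3: r:1→0, y:1→0
  Δ4: n1:1→0
  (4Δ to stable)
t=5 Δ0: x=1 q=1 p=0 n0=1 z=1 r=0 clk=1 n1=0 v=1 y=0 u=0
  Δ1: clk:1→0
  (1Δ to stable)
t=6 Δ0: x=1 q=1 p=0 n0=1 z=1 r=0 clk=0 n1=0 v=1 y=0 u=0
  Δ1: clk:0→1
  Δ2: v:1→0
  Δ3: r:0→1, y:0→1
  Δ4: n1:0→1
  (4Δ to stable)
t=7 Δ0: x=1 q=1 p=0 n0=1 z=1 r=1 clk=1 n1=1 v=0 y=1 u=0
  Δ1: clk:1→0
  (1Δ to stable)
t=8 Δ0: x=1 q=1 p=0 n0=1 z=1 r=1 clk=0 n1=1 v=0 y=1 u=0
  Δ1: clk:0→1
  Δ2: v:0→1
  Δ3: r:1→0, y:1→0
  Δ4: n1:1→0
  (4Δ to stable)
t=9 Δ0: x=1 q=1 p=0 n0=1 z=1 r=0 clk=1 n1=0 v=1 y=0 u=0
  Δ1: clk:1→0
  (1Δ to stable)
t=10 Δ0: x=1 q=1 p=0 n0=1 z=1 r=0 clk=0 n1=0 v=1 y=0 u=0
  Δ1: clk:0→1
  Δ2: v:1→0
  Δ3: r:0→1, y:0→1
  Δ4: n1:0→1
  (4Δ to stable)

0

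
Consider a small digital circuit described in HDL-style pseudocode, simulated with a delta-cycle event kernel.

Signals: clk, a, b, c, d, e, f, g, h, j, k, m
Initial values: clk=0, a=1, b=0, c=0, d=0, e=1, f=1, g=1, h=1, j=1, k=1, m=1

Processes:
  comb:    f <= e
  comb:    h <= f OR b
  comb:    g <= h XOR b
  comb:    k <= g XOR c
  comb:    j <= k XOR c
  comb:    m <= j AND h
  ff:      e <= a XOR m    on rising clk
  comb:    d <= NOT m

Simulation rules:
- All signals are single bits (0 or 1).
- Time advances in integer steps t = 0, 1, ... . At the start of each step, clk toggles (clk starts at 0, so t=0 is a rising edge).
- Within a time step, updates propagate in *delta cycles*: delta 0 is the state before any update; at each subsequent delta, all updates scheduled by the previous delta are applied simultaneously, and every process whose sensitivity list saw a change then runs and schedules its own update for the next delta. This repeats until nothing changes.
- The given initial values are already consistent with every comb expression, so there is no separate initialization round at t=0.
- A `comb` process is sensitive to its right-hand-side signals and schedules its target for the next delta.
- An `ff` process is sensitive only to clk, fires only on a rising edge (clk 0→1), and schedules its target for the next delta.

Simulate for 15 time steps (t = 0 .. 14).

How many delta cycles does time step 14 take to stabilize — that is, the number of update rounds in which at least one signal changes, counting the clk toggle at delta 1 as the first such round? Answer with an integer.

9

[bits: k,j,b,f,d,clk,g,m,c,e,a,h]
t=0: Δ0=110100110111 Δ1=110101110111 Δ2=110101110011 Δ3=110001110011 Δ4=110001110010 Δ5=110001000010 Δ6=010011000010 Δ7=000011000010 | 7Δ
t=1: Δ0=000011000010 Δ1=000010000010 | 1Δ
t=2: Δ0=000010000010 Δ1=000011000010 Δ2=000011000110 Δ3=000111000110 Δ4=000111000111 Δ5=000111100111 Δ6=100111100111 Δ7=110111100111 Δ8=110111110111 Δ9=110101110111 | 9Δ
t=3: Δ0=110101110111 Δ1=110100110111 | 1Δ
t=4: Δ0=110100110111 Δ1=110101110111 Δ2=110101110011 Δ3=110001110011 Δ4=110001110010 Δ5=110001000010 Δ6=010011000010 Δ7=000011000010 | 7Δ
t=5: Δ0=000011000010 Δ1=000010000010 | 1Δ
t=6: Δ0=000010000010 Δ1=000011000010 Δ2=000011000110 Δ3=000111000110 Δ4=000111000111 Δ5=000111100111 Δ6=100111100111 Δ7=110111100111 Δ8=110111110111 Δ9=110101110111 | 9Δ
t=7: Δ0=110101110111 Δ1=110100110111 | 1Δ
t=8: Δ0=110100110111 Δ1=110101110111 Δ2=110101110011 Δ3=110001110011 Δ4=110001110010 Δ5=110001000010 Δ6=010011000010 Δ7=000011000010 | 7Δ
t=9: Δ0=000011000010 Δ1=000010000010 | 1Δ
t=10: Δ0=000010000010 Δ1=000011000010 Δ2=000011000110 Δ3=000111000110 Δ4=000111000111 Δ5=000111100111 Δ6=100111100111 Δ7=110111100111 Δ8=110111110111 Δ9=110101110111 | 9Δ
t=11: Δ0=110101110111 Δ1=110100110111 | 1Δ
t=12: Δ0=110100110111 Δ1=110101110111 Δ2=110101110011 Δ3=110001110011 Δ4=110001110010 Δ5=110001000010 Δ6=010011000010 Δ7=000011000010 | 7Δ
t=13: Δ0=000011000010 Δ1=000010000010 | 1Δ
t=14: Δ0=000010000010 Δ1=000011000010 Δ2=000011000110 Δ3=000111000110 Δ4=000111000111 Δ5=000111100111 Δ6=100111100111 Δ7=110111100111 Δ8=110111110111 Δ9=110101110111 | 9Δ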